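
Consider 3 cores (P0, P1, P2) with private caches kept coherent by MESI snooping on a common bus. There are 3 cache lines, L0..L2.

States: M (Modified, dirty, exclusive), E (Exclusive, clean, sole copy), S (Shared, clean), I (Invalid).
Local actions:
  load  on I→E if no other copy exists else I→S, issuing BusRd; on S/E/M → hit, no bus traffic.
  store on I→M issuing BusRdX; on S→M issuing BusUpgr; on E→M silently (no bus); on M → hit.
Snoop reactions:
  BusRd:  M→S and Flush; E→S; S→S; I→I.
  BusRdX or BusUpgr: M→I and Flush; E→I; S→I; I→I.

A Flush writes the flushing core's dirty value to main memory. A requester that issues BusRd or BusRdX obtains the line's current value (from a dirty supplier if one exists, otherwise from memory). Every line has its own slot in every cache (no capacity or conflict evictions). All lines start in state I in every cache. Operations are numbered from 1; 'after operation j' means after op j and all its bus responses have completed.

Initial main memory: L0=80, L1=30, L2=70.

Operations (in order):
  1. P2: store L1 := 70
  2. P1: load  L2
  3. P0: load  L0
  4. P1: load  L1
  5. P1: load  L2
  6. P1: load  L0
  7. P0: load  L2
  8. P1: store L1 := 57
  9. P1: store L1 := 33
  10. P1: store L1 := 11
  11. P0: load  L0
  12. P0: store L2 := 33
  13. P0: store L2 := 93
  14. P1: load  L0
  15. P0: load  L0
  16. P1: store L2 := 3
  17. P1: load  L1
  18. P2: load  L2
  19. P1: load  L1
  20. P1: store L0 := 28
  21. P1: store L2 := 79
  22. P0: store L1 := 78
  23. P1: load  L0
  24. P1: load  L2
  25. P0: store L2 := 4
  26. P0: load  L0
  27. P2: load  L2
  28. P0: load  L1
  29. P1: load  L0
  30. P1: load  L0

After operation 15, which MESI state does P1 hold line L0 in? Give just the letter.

state = S

step 1: P2: store L1 := 70  ⟶  IIM  (L1)  txn=BusRdX  M[L1]=30
step 2: P1: load  L2  ⟶  IEI  (L2)  txn=BusRd  M[L2]=70
step 3: P0: load  L0  ⟶  EII  (L0)  txn=BusRd  M[L0]=80
step 4: P1: load  L1  ⟶  ISS  (L1)  txn=BusRd+Flush  M[L1]=70
step 5: P1: load  L2  ⟶  IEI  (L2)  txn=∅  M[L2]=70
step 6: P1: load  L0  ⟶  SSI  (L0)  txn=BusRd  M[L0]=80
step 7: P0: load  L2  ⟶  SSI  (L2)  txn=BusRd  M[L2]=70
step 8: P1: store L1 := 57  ⟶  IMI  (L1)  txn=BusUpgr  M[L1]=70
step 9: P1: store L1 := 33  ⟶  IMI  (L1)  txn=∅  M[L1]=70
step 10: P1: store L1 := 11  ⟶  IMI  (L1)  txn=∅  M[L1]=70
step 11: P0: load  L0  ⟶  SSI  (L0)  txn=∅  M[L0]=80
step 12: P0: store L2 := 33  ⟶  MII  (L2)  txn=BusUpgr  M[L2]=70
step 13: P0: store L2 := 93  ⟶  MII  (L2)  txn=∅  M[L2]=70
step 14: P1: load  L0  ⟶  SSI  (L0)  txn=∅  M[L0]=80
step 15: P0: load  L0  ⟶  SSI  (L0)  txn=∅  M[L0]=80
step 16: P1: store L2 := 3  ⟶  IMI  (L2)  txn=BusRdX+Flush  M[L2]=93
step 17: P1: load  L1  ⟶  IMI  (L1)  txn=∅  M[L1]=70
step 18: P2: load  L2  ⟶  ISS  (L2)  txn=BusRd+Flush  M[L2]=3
step 19: P1: load  L1  ⟶  IMI  (L1)  txn=∅  M[L1]=70
step 20: P1: store L0 := 28  ⟶  IMI  (L0)  txn=BusUpgr  M[L0]=80
step 21: P1: store L2 := 79  ⟶  IMI  (L2)  txn=BusUpgr  M[L2]=3
step 22: P0: store L1 := 78  ⟶  MII  (L1)  txn=BusRdX+Flush  M[L1]=11
step 23: P1: load  L0  ⟶  IMI  (L0)  txn=∅  M[L0]=80
step 24: P1: load  L2  ⟶  IMI  (L2)  txn=∅  M[L2]=3
step 25: P0: store L2 := 4  ⟶  MII  (L2)  txn=BusRdX+Flush  M[L2]=79
step 26: P0: load  L0  ⟶  SSI  (L0)  txn=BusRd+Flush  M[L0]=28
step 27: P2: load  L2  ⟶  SIS  (L2)  txn=BusRd+Flush  M[L2]=4
step 28: P0: load  L1  ⟶  MII  (L1)  txn=∅  M[L1]=11
step 29: P1: load  L0  ⟶  SSI  (L0)  txn=∅  M[L0]=28
step 30: P1: load  L0  ⟶  SSI  (L0)  txn=∅  M[L0]=28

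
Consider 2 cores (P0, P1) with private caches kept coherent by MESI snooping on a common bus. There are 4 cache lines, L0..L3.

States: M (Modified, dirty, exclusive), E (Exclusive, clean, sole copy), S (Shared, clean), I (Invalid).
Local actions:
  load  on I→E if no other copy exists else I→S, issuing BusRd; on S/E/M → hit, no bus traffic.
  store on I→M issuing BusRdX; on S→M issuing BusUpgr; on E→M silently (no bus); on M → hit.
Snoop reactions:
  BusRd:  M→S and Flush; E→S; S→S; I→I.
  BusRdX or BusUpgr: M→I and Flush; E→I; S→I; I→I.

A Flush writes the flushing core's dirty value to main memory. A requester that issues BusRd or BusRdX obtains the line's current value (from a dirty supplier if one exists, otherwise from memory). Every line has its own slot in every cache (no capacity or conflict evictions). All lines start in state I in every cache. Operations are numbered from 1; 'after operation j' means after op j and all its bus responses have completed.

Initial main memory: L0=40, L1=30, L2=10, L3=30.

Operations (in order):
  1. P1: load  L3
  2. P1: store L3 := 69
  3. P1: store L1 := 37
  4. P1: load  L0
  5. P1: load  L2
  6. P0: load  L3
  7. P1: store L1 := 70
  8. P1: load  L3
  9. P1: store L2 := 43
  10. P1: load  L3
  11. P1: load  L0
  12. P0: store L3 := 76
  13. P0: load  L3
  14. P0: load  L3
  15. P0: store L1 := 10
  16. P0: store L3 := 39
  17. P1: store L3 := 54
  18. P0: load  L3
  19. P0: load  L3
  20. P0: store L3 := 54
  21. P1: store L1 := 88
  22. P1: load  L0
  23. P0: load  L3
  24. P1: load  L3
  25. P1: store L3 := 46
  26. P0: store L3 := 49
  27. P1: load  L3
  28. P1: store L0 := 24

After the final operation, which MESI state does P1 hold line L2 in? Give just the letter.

state = M

1. P1: load  L3  bus=[BusRd]  L3: P0=I P1=E  mem[L3]=30
2. P1: store L3 := 69  bus=[-]  L3: P0=I P1=M  mem[L3]=30
3. P1: store L1 := 37  bus=[BusRdX]  L1: P0=I P1=M  mem[L1]=30
4. P1: load  L0  bus=[BusRd]  L0: P0=I P1=E  mem[L0]=40
5. P1: load  L2  bus=[BusRd]  L2: P0=I P1=E  mem[L2]=10
6. P0: load  L3  bus=[BusRd,Flush]  L3: P0=S P1=S  mem[L3]=69
7. P1: store L1 := 70  bus=[-]  L1: P0=I P1=M  mem[L1]=30
8. P1: load  L3  bus=[-]  L3: P0=S P1=S  mem[L3]=69
9. P1: store L2 := 43  bus=[-]  L2: P0=I P1=M  mem[L2]=10
10. P1: load  L3  bus=[-]  L3: P0=S P1=S  mem[L3]=69
11. P1: load  L0  bus=[-]  L0: P0=I P1=E  mem[L0]=40
12. P0: store L3 := 76  bus=[BusUpgr]  L3: P0=M P1=I  mem[L3]=69
13. P0: load  L3  bus=[-]  L3: P0=M P1=I  mem[L3]=69
14. P0: load  L3  bus=[-]  L3: P0=M P1=I  mem[L3]=69
15. P0: store L1 := 10  bus=[BusRdX,Flush]  L1: P0=M P1=I  mem[L1]=70
16. P0: store L3 := 39  bus=[-]  L3: P0=M P1=I  mem[L3]=69
17. P1: store L3 := 54  bus=[BusRdX,Flush]  L3: P0=I P1=M  mem[L3]=39
18. P0: load  L3  bus=[BusRd,Flush]  L3: P0=S P1=S  mem[L3]=54
19. P0: load  L3  bus=[-]  L3: P0=S P1=S  mem[L3]=54
20. P0: store L3 := 54  bus=[BusUpgr]  L3: P0=M P1=I  mem[L3]=54
21. P1: store L1 := 88  bus=[BusRdX,Flush]  L1: P0=I P1=M  mem[L1]=10
22. P1: load  L0  bus=[-]  L0: P0=I P1=E  mem[L0]=40
23. P0: load  L3  bus=[-]  L3: P0=M P1=I  mem[L3]=54
24. P1: load  L3  bus=[BusRd,Flush]  L3: P0=S P1=S  mem[L3]=54
25. P1: store L3 := 46  bus=[BusUpgr]  L3: P0=I P1=M  mem[L3]=54
26. P0: store L3 := 49  bus=[BusRdX,Flush]  L3: P0=M P1=I  mem[L3]=46
27. P1: load  L3  bus=[BusRd,Flush]  L3: P0=S P1=S  mem[L3]=49
28. P1: store L0 := 24  bus=[-]  L0: P0=I P1=M  mem[L0]=40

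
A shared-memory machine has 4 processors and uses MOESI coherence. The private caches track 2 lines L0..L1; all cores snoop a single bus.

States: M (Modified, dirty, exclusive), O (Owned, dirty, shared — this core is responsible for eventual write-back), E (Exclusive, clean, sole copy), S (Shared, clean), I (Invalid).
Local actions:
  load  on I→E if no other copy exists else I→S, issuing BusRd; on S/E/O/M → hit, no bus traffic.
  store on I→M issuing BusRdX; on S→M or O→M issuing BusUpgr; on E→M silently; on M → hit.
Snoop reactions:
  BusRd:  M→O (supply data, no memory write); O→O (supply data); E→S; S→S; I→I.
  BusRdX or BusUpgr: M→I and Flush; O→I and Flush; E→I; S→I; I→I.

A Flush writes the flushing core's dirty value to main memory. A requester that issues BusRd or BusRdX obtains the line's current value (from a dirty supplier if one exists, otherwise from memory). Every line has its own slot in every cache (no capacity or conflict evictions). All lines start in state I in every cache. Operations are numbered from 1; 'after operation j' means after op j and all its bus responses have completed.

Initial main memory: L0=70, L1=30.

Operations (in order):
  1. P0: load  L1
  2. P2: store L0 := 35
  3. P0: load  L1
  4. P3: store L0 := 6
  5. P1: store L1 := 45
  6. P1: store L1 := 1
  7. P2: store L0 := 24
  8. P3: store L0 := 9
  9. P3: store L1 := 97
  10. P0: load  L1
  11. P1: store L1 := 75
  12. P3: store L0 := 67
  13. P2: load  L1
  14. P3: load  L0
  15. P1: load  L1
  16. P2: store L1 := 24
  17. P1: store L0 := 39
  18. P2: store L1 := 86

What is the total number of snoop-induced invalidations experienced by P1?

step 1: P0: load  L1  ⟶  EIII  (L1)  txn=BusRd  M[L1]=30
step 2: P2: store L0 := 35  ⟶  IIMI  (L0)  txn=BusRdX  M[L0]=70
step 3: P0: load  L1  ⟶  EIII  (L1)  txn=∅  M[L1]=30
step 4: P3: store L0 := 6  ⟶  IIIM  (L0)  txn=BusRdX+Flush  M[L0]=35
step 5: P1: store L1 := 45  ⟶  IMII  (L1)  txn=BusRdX  M[L1]=30
step 6: P1: store L1 := 1  ⟶  IMII  (L1)  txn=∅  M[L1]=30
step 7: P2: store L0 := 24  ⟶  IIMI  (L0)  txn=BusRdX+Flush  M[L0]=6
step 8: P3: store L0 := 9  ⟶  IIIM  (L0)  txn=BusRdX+Flush  M[L0]=24
step 9: P3: store L1 := 97  ⟶  IIIM  (L1)  txn=BusRdX+Flush  M[L1]=1
step 10: P0: load  L1  ⟶  SIIO  (L1)  txn=BusRd  M[L1]=1
step 11: P1: store L1 := 75  ⟶  IMII  (L1)  txn=BusRdX+Flush  M[L1]=97
step 12: P3: store L0 := 67  ⟶  IIIM  (L0)  txn=∅  M[L0]=24
step 13: P2: load  L1  ⟶  IOSI  (L1)  txn=BusRd  M[L1]=97
step 14: P3: load  L0  ⟶  IIIM  (L0)  txn=∅  M[L0]=24
step 15: P1: load  L1  ⟶  IOSI  (L1)  txn=∅  M[L1]=97
step 16: P2: store L1 := 24  ⟶  IIMI  (L1)  txn=BusUpgr+Flush  M[L1]=75
step 17: P1: store L0 := 39  ⟶  IMII  (L0)  txn=BusRdX+Flush  M[L0]=67
step 18: P2: store L1 := 86  ⟶  IIMI  (L1)  txn=∅  M[L1]=75

invalidations = 2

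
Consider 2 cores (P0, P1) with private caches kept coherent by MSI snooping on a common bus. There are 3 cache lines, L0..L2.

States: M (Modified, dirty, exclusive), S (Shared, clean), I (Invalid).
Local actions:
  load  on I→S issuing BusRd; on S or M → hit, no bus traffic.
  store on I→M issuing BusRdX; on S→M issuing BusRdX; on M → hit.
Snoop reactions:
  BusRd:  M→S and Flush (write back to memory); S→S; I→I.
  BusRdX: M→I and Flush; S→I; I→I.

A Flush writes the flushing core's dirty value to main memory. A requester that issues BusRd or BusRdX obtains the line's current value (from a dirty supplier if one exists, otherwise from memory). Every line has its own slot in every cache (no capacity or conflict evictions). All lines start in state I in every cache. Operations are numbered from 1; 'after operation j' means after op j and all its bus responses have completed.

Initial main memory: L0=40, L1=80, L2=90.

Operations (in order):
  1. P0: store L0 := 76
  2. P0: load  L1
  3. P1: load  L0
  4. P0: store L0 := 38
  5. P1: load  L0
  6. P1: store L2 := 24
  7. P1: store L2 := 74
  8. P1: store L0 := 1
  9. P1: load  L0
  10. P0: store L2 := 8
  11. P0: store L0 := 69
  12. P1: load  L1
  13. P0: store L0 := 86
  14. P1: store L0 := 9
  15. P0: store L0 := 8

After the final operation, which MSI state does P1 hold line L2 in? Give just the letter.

state = I

[1] P0: store L0 := 76 | P0:M(76), P1:I | bus: BusRdX
[2] P0: load  L1 | P0:S(80), P1:I | bus: BusRd
[3] P1: load  L0 | P0:S(76), P1:S(76) | bus: BusRd,Flush
[4] P0: store L0 := 38 | P0:M(38), P1:I | bus: BusRdX
[5] P1: load  L0 | P0:S(38), P1:S(38) | bus: BusRd,Flush
[6] P1: store L2 := 24 | P0:I, P1:M(24) | bus: BusRdX
[7] P1: store L2 := 74 | P0:I, P1:M(74) | bus: none
[8] P1: store L0 := 1 | P0:I, P1:M(1) | bus: BusRdX
[9] P1: load  L0 | P0:I, P1:M(1) | bus: none
[10] P0: store L2 := 8 | P0:M(8), P1:I | bus: BusRdX,Flush
[11] P0: store L0 := 69 | P0:M(69), P1:I | bus: BusRdX,Flush
[12] P1: load  L1 | P0:S(80), P1:S(80) | bus: BusRd
[13] P0: store L0 := 86 | P0:M(86), P1:I | bus: none
[14] P1: store L0 := 9 | P0:I, P1:M(9) | bus: BusRdX,Flush
[15] P0: store L0 := 8 | P0:M(8), P1:I | bus: BusRdX,Flush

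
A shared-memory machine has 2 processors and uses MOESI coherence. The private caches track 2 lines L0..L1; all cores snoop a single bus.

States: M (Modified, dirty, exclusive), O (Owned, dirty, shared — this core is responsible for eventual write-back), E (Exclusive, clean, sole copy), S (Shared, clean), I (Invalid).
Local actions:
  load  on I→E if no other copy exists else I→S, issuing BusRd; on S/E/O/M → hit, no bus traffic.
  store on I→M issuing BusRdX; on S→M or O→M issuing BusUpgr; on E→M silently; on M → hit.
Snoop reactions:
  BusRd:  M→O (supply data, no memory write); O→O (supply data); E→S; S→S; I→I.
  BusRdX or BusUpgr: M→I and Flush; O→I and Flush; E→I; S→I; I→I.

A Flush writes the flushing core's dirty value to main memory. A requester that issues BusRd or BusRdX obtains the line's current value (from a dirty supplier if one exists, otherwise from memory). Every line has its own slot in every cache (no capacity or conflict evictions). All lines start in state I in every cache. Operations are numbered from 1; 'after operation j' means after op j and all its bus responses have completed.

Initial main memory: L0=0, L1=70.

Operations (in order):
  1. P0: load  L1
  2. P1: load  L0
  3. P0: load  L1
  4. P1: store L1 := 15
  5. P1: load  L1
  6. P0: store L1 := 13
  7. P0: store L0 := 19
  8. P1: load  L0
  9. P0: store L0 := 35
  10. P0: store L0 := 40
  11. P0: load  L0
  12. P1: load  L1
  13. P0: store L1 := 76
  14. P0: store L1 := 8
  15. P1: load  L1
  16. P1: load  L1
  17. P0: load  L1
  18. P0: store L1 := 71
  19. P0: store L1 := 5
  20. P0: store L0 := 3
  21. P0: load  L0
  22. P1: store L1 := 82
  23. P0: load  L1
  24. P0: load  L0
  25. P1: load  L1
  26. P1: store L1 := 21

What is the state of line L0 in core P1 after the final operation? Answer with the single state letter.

[1] P0: load  L1 | P0:E(70), P1:I | bus: BusRd
[2] P1: load  L0 | P0:I, P1:E(0) | bus: BusRd
[3] P0: load  L1 | P0:E(70), P1:I | bus: none
[4] P1: store L1 := 15 | P0:I, P1:M(15) | bus: BusRdX
[5] P1: load  L1 | P0:I, P1:M(15) | bus: none
[6] P0: store L1 := 13 | P0:M(13), P1:I | bus: BusRdX,Flush
[7] P0: store L0 := 19 | P0:M(19), P1:I | bus: BusRdX
[8] P1: load  L0 | P0:O(19), P1:S(19) | bus: BusRd
[9] P0: store L0 := 35 | P0:M(35), P1:I | bus: BusUpgr
[10] P0: store L0 := 40 | P0:M(40), P1:I | bus: none
[11] P0: load  L0 | P0:M(40), P1:I | bus: none
[12] P1: load  L1 | P0:O(13), P1:S(13) | bus: BusRd
[13] P0: store L1 := 76 | P0:M(76), P1:I | bus: BusUpgr
[14] P0: store L1 := 8 | P0:M(8), P1:I | bus: none
[15] P1: load  L1 | P0:O(8), P1:S(8) | bus: BusRd
[16] P1: load  L1 | P0:O(8), P1:S(8) | bus: none
[17] P0: load  L1 | P0:O(8), P1:S(8) | bus: none
[18] P0: store L1 := 71 | P0:M(71), P1:I | bus: BusUpgr
[19] P0: store L1 := 5 | P0:M(5), P1:I | bus: none
[20] P0: store L0 := 3 | P0:M(3), P1:I | bus: none
[21] P0: load  L0 | P0:M(3), P1:I | bus: none
[22] P1: store L1 := 82 | P0:I, P1:M(82) | bus: BusRdX,Flush
[23] P0: load  L1 | P0:S(82), P1:O(82) | bus: BusRd
[24] P0: load  L0 | P0:M(3), P1:I | bus: none
[25] P1: load  L1 | P0:S(82), P1:O(82) | bus: none
[26] P1: store L1 := 21 | P0:I, P1:M(21) | bus: BusUpgr

state = I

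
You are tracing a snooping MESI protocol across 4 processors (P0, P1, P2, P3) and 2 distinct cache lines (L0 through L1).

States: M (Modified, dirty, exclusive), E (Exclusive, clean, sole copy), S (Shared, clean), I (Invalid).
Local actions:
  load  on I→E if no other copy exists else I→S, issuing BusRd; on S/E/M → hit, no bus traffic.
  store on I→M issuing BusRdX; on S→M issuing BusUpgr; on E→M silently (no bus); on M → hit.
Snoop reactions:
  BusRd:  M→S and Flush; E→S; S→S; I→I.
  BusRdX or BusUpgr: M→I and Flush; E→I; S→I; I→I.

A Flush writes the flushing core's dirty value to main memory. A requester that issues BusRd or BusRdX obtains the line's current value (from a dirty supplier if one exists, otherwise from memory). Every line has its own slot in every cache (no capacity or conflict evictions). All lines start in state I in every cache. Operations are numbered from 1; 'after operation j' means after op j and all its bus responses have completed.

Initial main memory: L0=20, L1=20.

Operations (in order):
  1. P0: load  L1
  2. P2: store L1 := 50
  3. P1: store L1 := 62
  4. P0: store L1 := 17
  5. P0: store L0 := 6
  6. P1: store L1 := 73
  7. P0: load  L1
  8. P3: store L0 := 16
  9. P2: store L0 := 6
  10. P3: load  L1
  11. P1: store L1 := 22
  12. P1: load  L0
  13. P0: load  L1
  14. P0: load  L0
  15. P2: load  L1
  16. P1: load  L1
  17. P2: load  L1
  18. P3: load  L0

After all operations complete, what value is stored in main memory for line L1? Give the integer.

[1] P0: load  L1 | P0:E(20), P1:I, P2:I, P3:I | bus: BusRd
[2] P2: store L1 := 50 | P0:I, P1:I, P2:M(50), P3:I | bus: BusRdX
[3] P1: store L1 := 62 | P0:I, P1:M(62), P2:I, P3:I | bus: BusRdX,Flush
[4] P0: store L1 := 17 | P0:M(17), P1:I, P2:I, P3:I | bus: BusRdX,Flush
[5] P0: store L0 := 6 | P0:M(6), P1:I, P2:I, P3:I | bus: BusRdX
[6] P1: store L1 := 73 | P0:I, P1:M(73), P2:I, P3:I | bus: BusRdX,Flush
[7] P0: load  L1 | P0:S(73), P1:S(73), P2:I, P3:I | bus: BusRd,Flush
[8] P3: store L0 := 16 | P0:I, P1:I, P2:I, P3:M(16) | bus: BusRdX,Flush
[9] P2: store L0 := 6 | P0:I, P1:I, P2:M(6), P3:I | bus: BusRdX,Flush
[10] P3: load  L1 | P0:S(73), P1:S(73), P2:I, P3:S(73) | bus: BusRd
[11] P1: store L1 := 22 | P0:I, P1:M(22), P2:I, P3:I | bus: BusUpgr
[12] P1: load  L0 | P0:I, P1:S(6), P2:S(6), P3:I | bus: BusRd,Flush
[13] P0: load  L1 | P0:S(22), P1:S(22), P2:I, P3:I | bus: BusRd,Flush
[14] P0: load  L0 | P0:S(6), P1:S(6), P2:S(6), P3:I | bus: BusRd
[15] P2: load  L1 | P0:S(22), P1:S(22), P2:S(22), P3:I | bus: BusRd
[16] P1: load  L1 | P0:S(22), P1:S(22), P2:S(22), P3:I | bus: none
[17] P2: load  L1 | P0:S(22), P1:S(22), P2:S(22), P3:I | bus: none
[18] P3: load  L0 | P0:S(6), P1:S(6), P2:S(6), P3:S(6) | bus: BusRd

memory[L1] = 22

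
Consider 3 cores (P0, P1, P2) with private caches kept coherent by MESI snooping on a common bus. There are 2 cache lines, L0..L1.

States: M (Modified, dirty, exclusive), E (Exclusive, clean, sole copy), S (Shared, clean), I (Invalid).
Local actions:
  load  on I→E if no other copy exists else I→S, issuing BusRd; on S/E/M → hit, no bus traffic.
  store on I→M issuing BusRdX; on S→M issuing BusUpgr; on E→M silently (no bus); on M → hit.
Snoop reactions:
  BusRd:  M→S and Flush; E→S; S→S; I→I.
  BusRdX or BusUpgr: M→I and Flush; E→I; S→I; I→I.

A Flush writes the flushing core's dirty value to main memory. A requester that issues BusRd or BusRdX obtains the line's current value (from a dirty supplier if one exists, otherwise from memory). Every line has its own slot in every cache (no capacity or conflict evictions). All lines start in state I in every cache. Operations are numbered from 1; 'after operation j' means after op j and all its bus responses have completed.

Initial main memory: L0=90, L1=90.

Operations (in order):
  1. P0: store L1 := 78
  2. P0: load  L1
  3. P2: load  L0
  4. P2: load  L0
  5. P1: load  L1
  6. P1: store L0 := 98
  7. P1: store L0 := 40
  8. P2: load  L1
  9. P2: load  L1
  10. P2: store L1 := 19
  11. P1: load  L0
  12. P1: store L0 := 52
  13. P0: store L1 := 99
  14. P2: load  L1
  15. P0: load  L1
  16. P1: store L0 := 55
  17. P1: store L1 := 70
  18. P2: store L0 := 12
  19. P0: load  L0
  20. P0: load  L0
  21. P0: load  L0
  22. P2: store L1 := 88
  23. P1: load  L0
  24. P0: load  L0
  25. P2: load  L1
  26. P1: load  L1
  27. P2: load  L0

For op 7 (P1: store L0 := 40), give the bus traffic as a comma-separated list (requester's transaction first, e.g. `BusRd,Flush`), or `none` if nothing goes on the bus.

bus = none

[1] P0: store L1 := 78 | P0:M(78), P1:I, P2:I | bus: BusRdX
[2] P0: load  L1 | P0:M(78), P1:I, P2:I | bus: none
[3] P2: load  L0 | P0:I, P1:I, P2:E(90) | bus: BusRd
[4] P2: load  L0 | P0:I, P1:I, P2:E(90) | bus: none
[5] P1: load  L1 | P0:S(78), P1:S(78), P2:I | bus: BusRd,Flush
[6] P1: store L0 := 98 | P0:I, P1:M(98), P2:I | bus: BusRdX
[7] P1: store L0 := 40 | P0:I, P1:M(40), P2:I | bus: none
[8] P2: load  L1 | P0:S(78), P1:S(78), P2:S(78) | bus: BusRd
[9] P2: load  L1 | P0:S(78), P1:S(78), P2:S(78) | bus: none
[10] P2: store L1 := 19 | P0:I, P1:I, P2:M(19) | bus: BusUpgr
[11] P1: load  L0 | P0:I, P1:M(40), P2:I | bus: none
[12] P1: store L0 := 52 | P0:I, P1:M(52), P2:I | bus: none
[13] P0: store L1 := 99 | P0:M(99), P1:I, P2:I | bus: BusRdX,Flush
[14] P2: load  L1 | P0:S(99), P1:I, P2:S(99) | bus: BusRd,Flush
[15] P0: load  L1 | P0:S(99), P1:I, P2:S(99) | bus: none
[16] P1: store L0 := 55 | P0:I, P1:M(55), P2:I | bus: none
[17] P1: store L1 := 70 | P0:I, P1:M(70), P2:I | bus: BusRdX
[18] P2: store L0 := 12 | P0:I, P1:I, P2:M(12) | bus: BusRdX,Flush
[19] P0: load  L0 | P0:S(12), P1:I, P2:S(12) | bus: BusRd,Flush
[20] P0: load  L0 | P0:S(12), P1:I, P2:S(12) | bus: none
[21] P0: load  L0 | P0:S(12), P1:I, P2:S(12) | bus: none
[22] P2: store L1 := 88 | P0:I, P1:I, P2:M(88) | bus: BusRdX,Flush
[23] P1: load  L0 | P0:S(12), P1:S(12), P2:S(12) | bus: BusRd
[24] P0: load  L0 | P0:S(12), P1:S(12), P2:S(12) | bus: none
[25] P2: load  L1 | P0:I, P1:I, P2:M(88) | bus: none
[26] P1: load  L1 | P0:I, P1:S(88), P2:S(88) | bus: BusRd,Flush
[27] P2: load  L0 | P0:S(12), P1:S(12), P2:S(12) | bus: none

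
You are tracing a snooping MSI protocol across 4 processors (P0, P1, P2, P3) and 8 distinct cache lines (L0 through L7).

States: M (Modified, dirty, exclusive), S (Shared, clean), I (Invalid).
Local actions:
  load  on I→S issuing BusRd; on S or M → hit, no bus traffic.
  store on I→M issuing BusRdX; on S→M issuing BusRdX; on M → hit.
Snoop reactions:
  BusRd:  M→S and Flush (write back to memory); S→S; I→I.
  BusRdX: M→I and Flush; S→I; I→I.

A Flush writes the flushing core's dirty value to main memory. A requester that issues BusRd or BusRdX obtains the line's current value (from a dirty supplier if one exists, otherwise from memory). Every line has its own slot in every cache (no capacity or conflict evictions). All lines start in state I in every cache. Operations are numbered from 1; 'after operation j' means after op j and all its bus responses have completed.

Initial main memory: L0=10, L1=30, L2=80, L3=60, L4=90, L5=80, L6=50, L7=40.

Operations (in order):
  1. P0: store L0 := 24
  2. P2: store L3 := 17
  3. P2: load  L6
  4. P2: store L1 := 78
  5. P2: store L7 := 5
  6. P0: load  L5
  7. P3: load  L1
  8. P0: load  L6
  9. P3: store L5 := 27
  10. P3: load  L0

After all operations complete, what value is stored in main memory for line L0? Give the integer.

memory[L0] = 24

  op1 P0: store L0 := 24 → M/I/I/I on L0; bus BusRdX; mem=10
  op2 P2: store L3 := 17 → I/I/M/I on L3; bus BusRdX; mem=60
  op3 P2: load  L6 → I/I/S/I on L6; bus BusRd; mem=50
  op4 P2: store L1 := 78 → I/I/M/I on L1; bus BusRdX; mem=30
  op5 P2: store L7 := 5 → I/I/M/I on L7; bus BusRdX; mem=40
  op6 P0: load  L5 → S/I/I/I on L5; bus BusRd; mem=80
  op7 P3: load  L1 → I/I/S/S on L1; bus BusRd Flush; mem=78
  op8 P0: load  L6 → S/I/S/I on L6; bus BusRd; mem=50
  op9 P3: store L5 := 27 → I/I/I/M on L5; bus BusRdX; mem=80
  op10 P3: load  L0 → S/I/I/S on L0; bus BusRd Flush; mem=24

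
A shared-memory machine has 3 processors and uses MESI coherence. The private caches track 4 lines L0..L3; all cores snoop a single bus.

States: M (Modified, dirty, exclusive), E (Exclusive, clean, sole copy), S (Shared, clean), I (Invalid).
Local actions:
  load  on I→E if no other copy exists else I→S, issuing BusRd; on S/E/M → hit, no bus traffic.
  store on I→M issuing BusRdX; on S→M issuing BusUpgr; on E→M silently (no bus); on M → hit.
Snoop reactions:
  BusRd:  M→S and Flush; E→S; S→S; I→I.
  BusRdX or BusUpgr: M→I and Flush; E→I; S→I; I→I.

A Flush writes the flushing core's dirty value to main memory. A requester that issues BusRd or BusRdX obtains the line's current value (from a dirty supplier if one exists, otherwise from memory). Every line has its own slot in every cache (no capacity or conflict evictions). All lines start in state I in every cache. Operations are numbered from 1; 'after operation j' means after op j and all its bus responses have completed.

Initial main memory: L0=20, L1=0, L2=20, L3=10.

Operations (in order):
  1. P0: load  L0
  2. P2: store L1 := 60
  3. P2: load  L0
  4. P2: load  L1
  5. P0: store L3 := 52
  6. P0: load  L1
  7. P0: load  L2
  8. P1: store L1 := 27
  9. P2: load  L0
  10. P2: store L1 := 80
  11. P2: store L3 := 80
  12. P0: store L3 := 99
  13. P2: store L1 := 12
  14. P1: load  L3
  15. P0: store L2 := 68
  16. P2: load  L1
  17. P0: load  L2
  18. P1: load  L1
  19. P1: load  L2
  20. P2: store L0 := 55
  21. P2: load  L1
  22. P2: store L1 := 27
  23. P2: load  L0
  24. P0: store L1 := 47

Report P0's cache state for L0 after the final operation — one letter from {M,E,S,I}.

state = I

step 1: P0: load  L0  ⟶  EII  (L0)  txn=BusRd  M[L0]=20
step 2: P2: store L1 := 60  ⟶  IIM  (L1)  txn=BusRdX  M[L1]=0
step 3: P2: load  L0  ⟶  SIS  (L0)  txn=BusRd  M[L0]=20
step 4: P2: load  L1  ⟶  IIM  (L1)  txn=∅  M[L1]=0
step 5: P0: store L3 := 52  ⟶  MII  (L3)  txn=BusRdX  M[L3]=10
step 6: P0: load  L1  ⟶  SIS  (L1)  txn=BusRd+Flush  M[L1]=60
step 7: P0: load  L2  ⟶  EII  (L2)  txn=BusRd  M[L2]=20
step 8: P1: store L1 := 27  ⟶  IMI  (L1)  txn=BusRdX  M[L1]=60
step 9: P2: load  L0  ⟶  SIS  (L0)  txn=∅  M[L0]=20
step 10: P2: store L1 := 80  ⟶  IIM  (L1)  txn=BusRdX+Flush  M[L1]=27
step 11: P2: store L3 := 80  ⟶  IIM  (L3)  txn=BusRdX+Flush  M[L3]=52
step 12: P0: store L3 := 99  ⟶  MII  (L3)  txn=BusRdX+Flush  M[L3]=80
step 13: P2: store L1 := 12  ⟶  IIM  (L1)  txn=∅  M[L1]=27
step 14: P1: load  L3  ⟶  SSI  (L3)  txn=BusRd+Flush  M[L3]=99
step 15: P0: store L2 := 68  ⟶  MII  (L2)  txn=∅  M[L2]=20
step 16: P2: load  L1  ⟶  IIM  (L1)  txn=∅  M[L1]=27
step 17: P0: load  L2  ⟶  MII  (L2)  txn=∅  M[L2]=20
step 18: P1: load  L1  ⟶  ISS  (L1)  txn=BusRd+Flush  M[L1]=12
step 19: P1: load  L2  ⟶  SSI  (L2)  txn=BusRd+Flush  M[L2]=68
step 20: P2: store L0 := 55  ⟶  IIM  (L0)  txn=BusUpgr  M[L0]=20
step 21: P2: load  L1  ⟶  ISS  (L1)  txn=∅  M[L1]=12
step 22: P2: store L1 := 27  ⟶  IIM  (L1)  txn=BusUpgr  M[L1]=12
step 23: P2: load  L0  ⟶  IIM  (L0)  txn=∅  M[L0]=20
step 24: P0: store L1 := 47  ⟶  MII  (L1)  txn=BusRdX+Flush  M[L1]=27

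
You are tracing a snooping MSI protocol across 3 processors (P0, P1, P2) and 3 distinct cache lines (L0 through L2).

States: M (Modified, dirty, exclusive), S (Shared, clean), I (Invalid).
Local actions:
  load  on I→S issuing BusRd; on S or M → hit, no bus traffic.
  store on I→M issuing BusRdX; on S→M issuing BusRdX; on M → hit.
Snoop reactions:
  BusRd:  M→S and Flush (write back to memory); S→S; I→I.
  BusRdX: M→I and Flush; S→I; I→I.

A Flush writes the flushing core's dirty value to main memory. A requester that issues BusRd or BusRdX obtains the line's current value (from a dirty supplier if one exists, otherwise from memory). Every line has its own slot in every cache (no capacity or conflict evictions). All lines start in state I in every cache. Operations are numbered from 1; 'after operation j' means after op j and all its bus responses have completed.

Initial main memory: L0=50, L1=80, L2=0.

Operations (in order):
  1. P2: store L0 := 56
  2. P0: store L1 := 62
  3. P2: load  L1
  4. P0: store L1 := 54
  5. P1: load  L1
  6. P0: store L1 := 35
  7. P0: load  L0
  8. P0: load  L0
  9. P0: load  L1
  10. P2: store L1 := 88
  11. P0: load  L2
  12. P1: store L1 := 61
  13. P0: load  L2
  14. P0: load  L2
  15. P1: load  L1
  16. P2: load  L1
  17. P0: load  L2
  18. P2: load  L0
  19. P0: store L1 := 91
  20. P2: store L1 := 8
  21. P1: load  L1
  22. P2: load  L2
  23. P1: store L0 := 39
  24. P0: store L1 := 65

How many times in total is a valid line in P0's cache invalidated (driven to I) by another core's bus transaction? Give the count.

[1] P2: store L0 := 56 | P0:I, P1:I, P2:M(56) | bus: BusRdX
[2] P0: store L1 := 62 | P0:M(62), P1:I, P2:I | bus: BusRdX
[3] P2: load  L1 | P0:S(62), P1:I, P2:S(62) | bus: BusRd,Flush
[4] P0: store L1 := 54 | P0:M(54), P1:I, P2:I | bus: BusRdX
[5] P1: load  L1 | P0:S(54), P1:S(54), P2:I | bus: BusRd,Flush
[6] P0: store L1 := 35 | P0:M(35), P1:I, P2:I | bus: BusRdX
[7] P0: load  L0 | P0:S(56), P1:I, P2:S(56) | bus: BusRd,Flush
[8] P0: load  L0 | P0:S(56), P1:I, P2:S(56) | bus: none
[9] P0: load  L1 | P0:M(35), P1:I, P2:I | bus: none
[10] P2: store L1 := 88 | P0:I, P1:I, P2:M(88) | bus: BusRdX,Flush
[11] P0: load  L2 | P0:S(0), P1:I, P2:I | bus: BusRd
[12] P1: store L1 := 61 | P0:I, P1:M(61), P2:I | bus: BusRdX,Flush
[13] P0: load  L2 | P0:S(0), P1:I, P2:I | bus: none
[14] P0: load  L2 | P0:S(0), P1:I, P2:I | bus: none
[15] P1: load  L1 | P0:I, P1:M(61), P2:I | bus: none
[16] P2: load  L1 | P0:I, P1:S(61), P2:S(61) | bus: BusRd,Flush
[17] P0: load  L2 | P0:S(0), P1:I, P2:I | bus: none
[18] P2: load  L0 | P0:S(56), P1:I, P2:S(56) | bus: none
[19] P0: store L1 := 91 | P0:M(91), P1:I, P2:I | bus: BusRdX
[20] P2: store L1 := 8 | P0:I, P1:I, P2:M(8) | bus: BusRdX,Flush
[21] P1: load  L1 | P0:I, P1:S(8), P2:S(8) | bus: BusRd,Flush
[22] P2: load  L2 | P0:S(0), P1:I, P2:S(0) | bus: BusRd
[23] P1: store L0 := 39 | P0:I, P1:M(39), P2:I | bus: BusRdX
[24] P0: store L1 := 65 | P0:M(65), P1:I, P2:I | bus: BusRdX

invalidations = 3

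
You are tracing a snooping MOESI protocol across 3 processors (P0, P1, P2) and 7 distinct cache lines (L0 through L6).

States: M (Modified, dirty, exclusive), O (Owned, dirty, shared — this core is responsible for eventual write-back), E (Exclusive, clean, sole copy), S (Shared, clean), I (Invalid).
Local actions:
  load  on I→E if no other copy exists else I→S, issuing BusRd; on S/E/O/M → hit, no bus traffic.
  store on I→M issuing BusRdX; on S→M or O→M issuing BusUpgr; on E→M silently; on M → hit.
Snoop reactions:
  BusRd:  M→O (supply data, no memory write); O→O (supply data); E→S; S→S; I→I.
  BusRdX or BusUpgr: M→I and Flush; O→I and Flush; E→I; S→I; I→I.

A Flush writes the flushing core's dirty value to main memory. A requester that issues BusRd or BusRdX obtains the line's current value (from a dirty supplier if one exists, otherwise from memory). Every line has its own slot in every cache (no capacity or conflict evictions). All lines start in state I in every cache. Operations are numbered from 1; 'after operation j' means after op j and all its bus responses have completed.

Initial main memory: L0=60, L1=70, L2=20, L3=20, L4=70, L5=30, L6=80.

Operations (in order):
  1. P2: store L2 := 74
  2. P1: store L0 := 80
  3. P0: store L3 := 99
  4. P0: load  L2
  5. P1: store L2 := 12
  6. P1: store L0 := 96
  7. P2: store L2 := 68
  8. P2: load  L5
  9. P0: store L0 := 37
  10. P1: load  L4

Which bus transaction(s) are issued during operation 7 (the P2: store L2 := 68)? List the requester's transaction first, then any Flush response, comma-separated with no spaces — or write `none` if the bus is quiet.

bus = BusRdX,Flush

  op1 P2: store L2 := 74 → I/I/M on L2; bus BusRdX; mem=20
  op2 P1: store L0 := 80 → I/M/I on L0; bus BusRdX; mem=60
  op3 P0: store L3 := 99 → M/I/I on L3; bus BusRdX; mem=20
  op4 P0: load  L2 → S/I/O on L2; bus BusRd; mem=20
  op5 P1: store L2 := 12 → I/M/I on L2; bus BusRdX Flush; mem=74
  op6 P1: store L0 := 96 → I/M/I on L0; bus (none); mem=60
  op7 P2: store L2 := 68 → I/I/M on L2; bus BusRdX Flush; mem=12
  op8 P2: load  L5 → I/I/E on L5; bus BusRd; mem=30
  op9 P0: store L0 := 37 → M/I/I on L0; bus BusRdX Flush; mem=96
  op10 P1: load  L4 → I/E/I on L4; bus BusRd; mem=70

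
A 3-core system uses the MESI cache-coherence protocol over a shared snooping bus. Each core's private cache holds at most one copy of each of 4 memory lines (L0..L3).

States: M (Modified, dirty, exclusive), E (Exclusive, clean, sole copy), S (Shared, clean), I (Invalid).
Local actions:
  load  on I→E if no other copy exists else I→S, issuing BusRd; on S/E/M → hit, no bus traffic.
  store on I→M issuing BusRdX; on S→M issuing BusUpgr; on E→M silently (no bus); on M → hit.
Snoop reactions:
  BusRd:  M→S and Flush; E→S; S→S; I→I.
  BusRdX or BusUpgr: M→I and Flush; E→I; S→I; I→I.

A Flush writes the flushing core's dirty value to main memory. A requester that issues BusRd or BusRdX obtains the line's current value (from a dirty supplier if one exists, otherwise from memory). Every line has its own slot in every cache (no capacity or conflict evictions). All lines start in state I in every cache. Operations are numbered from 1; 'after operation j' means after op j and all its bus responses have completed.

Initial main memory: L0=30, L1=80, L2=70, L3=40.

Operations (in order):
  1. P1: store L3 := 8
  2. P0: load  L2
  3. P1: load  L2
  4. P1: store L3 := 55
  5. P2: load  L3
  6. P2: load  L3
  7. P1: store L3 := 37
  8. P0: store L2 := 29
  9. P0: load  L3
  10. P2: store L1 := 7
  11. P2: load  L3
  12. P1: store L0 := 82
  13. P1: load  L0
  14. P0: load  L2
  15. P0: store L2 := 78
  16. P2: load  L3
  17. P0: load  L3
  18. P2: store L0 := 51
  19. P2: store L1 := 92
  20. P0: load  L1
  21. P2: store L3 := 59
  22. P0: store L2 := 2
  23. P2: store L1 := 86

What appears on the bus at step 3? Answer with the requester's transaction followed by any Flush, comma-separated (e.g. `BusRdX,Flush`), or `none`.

[1] P1: store L3 := 8 | P0:I, P1:M(8), P2:I | bus: BusRdX
[2] P0: load  L2 | P0:E(70), P1:I, P2:I | bus: BusRd
[3] P1: load  L2 | P0:S(70), P1:S(70), P2:I | bus: BusRd
[4] P1: store L3 := 55 | P0:I, P1:M(55), P2:I | bus: none
[5] P2: load  L3 | P0:I, P1:S(55), P2:S(55) | bus: BusRd,Flush
[6] P2: load  L3 | P0:I, P1:S(55), P2:S(55) | bus: none
[7] P1: store L3 := 37 | P0:I, P1:M(37), P2:I | bus: BusUpgr
[8] P0: store L2 := 29 | P0:M(29), P1:I, P2:I | bus: BusUpgr
[9] P0: load  L3 | P0:S(37), P1:S(37), P2:I | bus: BusRd,Flush
[10] P2: store L1 := 7 | P0:I, P1:I, P2:M(7) | bus: BusRdX
[11] P2: load  L3 | P0:S(37), P1:S(37), P2:S(37) | bus: BusRd
[12] P1: store L0 := 82 | P0:I, P1:M(82), P2:I | bus: BusRdX
[13] P1: load  L0 | P0:I, P1:M(82), P2:I | bus: none
[14] P0: load  L2 | P0:M(29), P1:I, P2:I | bus: none
[15] P0: store L2 := 78 | P0:M(78), P1:I, P2:I | bus: none
[16] P2: load  L3 | P0:S(37), P1:S(37), P2:S(37) | bus: none
[17] P0: load  L3 | P0:S(37), P1:S(37), P2:S(37) | bus: none
[18] P2: store L0 := 51 | P0:I, P1:I, P2:M(51) | bus: BusRdX,Flush
[19] P2: store L1 := 92 | P0:I, P1:I, P2:M(92) | bus: none
[20] P0: load  L1 | P0:S(92), P1:I, P2:S(92) | bus: BusRd,Flush
[21] P2: store L3 := 59 | P0:I, P1:I, P2:M(59) | bus: BusUpgr
[22] P0: store L2 := 2 | P0:M(2), P1:I, P2:I | bus: none
[23] P2: store L1 := 86 | P0:I, P1:I, P2:M(86) | bus: BusUpgr

bus = BusRd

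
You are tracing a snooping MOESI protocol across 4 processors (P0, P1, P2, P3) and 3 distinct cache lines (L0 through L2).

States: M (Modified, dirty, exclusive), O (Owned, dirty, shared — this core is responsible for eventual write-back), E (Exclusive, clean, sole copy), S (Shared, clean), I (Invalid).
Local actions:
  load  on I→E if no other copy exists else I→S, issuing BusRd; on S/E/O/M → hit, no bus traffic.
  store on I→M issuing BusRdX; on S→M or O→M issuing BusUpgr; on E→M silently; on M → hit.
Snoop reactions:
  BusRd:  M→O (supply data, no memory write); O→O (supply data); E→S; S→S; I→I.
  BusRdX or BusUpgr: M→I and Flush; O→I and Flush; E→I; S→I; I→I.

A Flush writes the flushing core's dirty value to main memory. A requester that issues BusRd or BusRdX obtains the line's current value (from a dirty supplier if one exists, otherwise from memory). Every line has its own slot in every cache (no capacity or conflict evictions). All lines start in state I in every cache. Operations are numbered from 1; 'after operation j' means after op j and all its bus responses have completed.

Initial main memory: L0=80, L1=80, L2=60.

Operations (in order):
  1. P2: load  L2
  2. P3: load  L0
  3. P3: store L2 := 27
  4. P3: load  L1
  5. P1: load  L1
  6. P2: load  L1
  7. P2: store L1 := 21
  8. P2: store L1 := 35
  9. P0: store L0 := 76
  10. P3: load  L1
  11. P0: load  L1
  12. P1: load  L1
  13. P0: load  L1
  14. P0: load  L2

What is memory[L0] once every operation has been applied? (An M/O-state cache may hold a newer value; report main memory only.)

step 1: P2: load  L2  ⟶  IIEI  (L2)  txn=BusRd  M[L2]=60
step 2: P3: load  L0  ⟶  IIIE  (L0)  txn=BusRd  M[L0]=80
step 3: P3: store L2 := 27  ⟶  IIIM  (L2)  txn=BusRdX  M[L2]=60
step 4: P3: load  L1  ⟶  IIIE  (L1)  txn=BusRd  M[L1]=80
step 5: P1: load  L1  ⟶  ISIS  (L1)  txn=BusRd  M[L1]=80
step 6: P2: load  L1  ⟶  ISSS  (L1)  txn=BusRd  M[L1]=80
step 7: P2: store L1 := 21  ⟶  IIMI  (L1)  txn=BusUpgr  M[L1]=80
step 8: P2: store L1 := 35  ⟶  IIMI  (L1)  txn=∅  M[L1]=80
step 9: P0: store L0 := 76  ⟶  MIII  (L0)  txn=BusRdX  M[L0]=80
step 10: P3: load  L1  ⟶  IIOS  (L1)  txn=BusRd  M[L1]=80
step 11: P0: load  L1  ⟶  SIOS  (L1)  txn=BusRd  M[L1]=80
step 12: P1: load  L1  ⟶  SSOS  (L1)  txn=BusRd  M[L1]=80
step 13: P0: load  L1  ⟶  SSOS  (L1)  txn=∅  M[L1]=80
step 14: P0: load  L2  ⟶  SIIO  (L2)  txn=BusRd  M[L2]=60

memory[L0] = 80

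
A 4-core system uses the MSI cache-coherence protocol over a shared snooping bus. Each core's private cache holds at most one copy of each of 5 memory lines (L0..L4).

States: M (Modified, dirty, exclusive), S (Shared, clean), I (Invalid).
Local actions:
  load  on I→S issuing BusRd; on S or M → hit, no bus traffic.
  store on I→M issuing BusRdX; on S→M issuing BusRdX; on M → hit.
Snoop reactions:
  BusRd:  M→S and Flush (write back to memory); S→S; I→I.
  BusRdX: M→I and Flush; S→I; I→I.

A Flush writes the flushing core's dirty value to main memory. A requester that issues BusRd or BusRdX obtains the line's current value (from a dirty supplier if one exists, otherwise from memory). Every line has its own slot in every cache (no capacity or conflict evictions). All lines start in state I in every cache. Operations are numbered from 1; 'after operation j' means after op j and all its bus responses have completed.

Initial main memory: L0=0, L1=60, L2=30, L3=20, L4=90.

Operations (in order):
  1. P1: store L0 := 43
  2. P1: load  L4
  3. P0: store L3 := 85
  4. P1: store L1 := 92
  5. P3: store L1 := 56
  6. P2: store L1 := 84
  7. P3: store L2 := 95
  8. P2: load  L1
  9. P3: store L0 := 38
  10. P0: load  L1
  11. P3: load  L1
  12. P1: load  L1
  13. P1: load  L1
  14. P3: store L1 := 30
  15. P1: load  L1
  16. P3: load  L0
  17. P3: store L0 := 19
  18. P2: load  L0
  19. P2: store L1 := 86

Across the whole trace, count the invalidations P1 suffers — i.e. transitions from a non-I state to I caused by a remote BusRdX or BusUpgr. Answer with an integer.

step 1: P1: store L0 := 43  ⟶  IMII  (L0)  txn=BusRdX  M[L0]=0
step 2: P1: load  L4  ⟶  ISII  (L4)  txn=BusRd  M[L4]=90
step 3: P0: store L3 := 85  ⟶  MIII  (L3)  txn=BusRdX  M[L3]=20
step 4: P1: store L1 := 92  ⟶  IMII  (L1)  txn=BusRdX  M[L1]=60
step 5: P3: store L1 := 56  ⟶  IIIM  (L1)  txn=BusRdX+Flush  M[L1]=92
step 6: P2: store L1 := 84  ⟶  IIMI  (L1)  txn=BusRdX+Flush  M[L1]=56
step 7: P3: store L2 := 95  ⟶  IIIM  (L2)  txn=BusRdX  M[L2]=30
step 8: P2: load  L1  ⟶  IIMI  (L1)  txn=∅  M[L1]=56
step 9: P3: store L0 := 38  ⟶  IIIM  (L0)  txn=BusRdX+Flush  M[L0]=43
step 10: P0: load  L1  ⟶  SISI  (L1)  txn=BusRd+Flush  M[L1]=84
step 11: P3: load  L1  ⟶  SISS  (L1)  txn=BusRd  M[L1]=84
step 12: P1: load  L1  ⟶  SSSS  (L1)  txn=BusRd  M[L1]=84
step 13: P1: load  L1  ⟶  SSSS  (L1)  txn=∅  M[L1]=84
step 14: P3: store L1 := 30  ⟶  IIIM  (L1)  txn=BusRdX  M[L1]=84
step 15: P1: load  L1  ⟶  ISIS  (L1)  txn=BusRd+Flush  M[L1]=30
step 16: P3: load  L0  ⟶  IIIM  (L0)  txn=∅  M[L0]=43
step 17: P3: store L0 := 19  ⟶  IIIM  (L0)  txn=∅  M[L0]=43
step 18: P2: load  L0  ⟶  IISS  (L0)  txn=BusRd+Flush  M[L0]=19
step 19: P2: store L1 := 86  ⟶  IIMI  (L1)  txn=BusRdX  M[L1]=30

invalidations = 4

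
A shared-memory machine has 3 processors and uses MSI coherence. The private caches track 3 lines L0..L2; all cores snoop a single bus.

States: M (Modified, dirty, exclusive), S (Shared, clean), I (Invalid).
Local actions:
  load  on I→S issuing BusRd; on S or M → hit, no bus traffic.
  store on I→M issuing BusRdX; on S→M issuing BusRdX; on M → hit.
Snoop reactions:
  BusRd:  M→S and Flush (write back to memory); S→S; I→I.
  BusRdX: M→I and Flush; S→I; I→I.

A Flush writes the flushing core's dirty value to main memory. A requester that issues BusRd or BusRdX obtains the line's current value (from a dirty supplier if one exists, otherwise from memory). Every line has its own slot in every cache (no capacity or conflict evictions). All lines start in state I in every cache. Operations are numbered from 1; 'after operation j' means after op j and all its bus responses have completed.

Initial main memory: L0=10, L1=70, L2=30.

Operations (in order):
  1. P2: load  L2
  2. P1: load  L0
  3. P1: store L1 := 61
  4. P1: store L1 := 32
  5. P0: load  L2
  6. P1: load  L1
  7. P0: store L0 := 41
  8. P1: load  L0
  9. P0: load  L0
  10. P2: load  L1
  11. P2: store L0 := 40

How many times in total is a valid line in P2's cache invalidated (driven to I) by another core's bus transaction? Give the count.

invalidations = 0

1. P2: load  L2  bus=[BusRd]  L2: P0=I P1=I P2=S  mem[L2]=30
2. P1: load  L0  bus=[BusRd]  L0: P0=I P1=S P2=I  mem[L0]=10
3. P1: store L1 := 61  bus=[BusRdX]  L1: P0=I P1=M P2=I  mem[L1]=70
4. P1: store L1 := 32  bus=[-]  L1: P0=I P1=M P2=I  mem[L1]=70
5. P0: load  L2  bus=[BusRd]  L2: P0=S P1=I P2=S  mem[L2]=30
6. P1: load  L1  bus=[-]  L1: P0=I P1=M P2=I  mem[L1]=70
7. P0: store L0 := 41  bus=[BusRdX]  L0: P0=M P1=I P2=I  mem[L0]=10
8. P1: load  L0  bus=[BusRd,Flush]  L0: P0=S P1=S P2=I  mem[L0]=41
9. P0: load  L0  bus=[-]  L0: P0=S P1=S P2=I  mem[L0]=41
10. P2: load  L1  bus=[BusRd,Flush]  L1: P0=I P1=S P2=S  mem[L1]=32
11. P2: store L0 := 40  bus=[BusRdX]  L0: P0=I P1=I P2=M  mem[L0]=41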